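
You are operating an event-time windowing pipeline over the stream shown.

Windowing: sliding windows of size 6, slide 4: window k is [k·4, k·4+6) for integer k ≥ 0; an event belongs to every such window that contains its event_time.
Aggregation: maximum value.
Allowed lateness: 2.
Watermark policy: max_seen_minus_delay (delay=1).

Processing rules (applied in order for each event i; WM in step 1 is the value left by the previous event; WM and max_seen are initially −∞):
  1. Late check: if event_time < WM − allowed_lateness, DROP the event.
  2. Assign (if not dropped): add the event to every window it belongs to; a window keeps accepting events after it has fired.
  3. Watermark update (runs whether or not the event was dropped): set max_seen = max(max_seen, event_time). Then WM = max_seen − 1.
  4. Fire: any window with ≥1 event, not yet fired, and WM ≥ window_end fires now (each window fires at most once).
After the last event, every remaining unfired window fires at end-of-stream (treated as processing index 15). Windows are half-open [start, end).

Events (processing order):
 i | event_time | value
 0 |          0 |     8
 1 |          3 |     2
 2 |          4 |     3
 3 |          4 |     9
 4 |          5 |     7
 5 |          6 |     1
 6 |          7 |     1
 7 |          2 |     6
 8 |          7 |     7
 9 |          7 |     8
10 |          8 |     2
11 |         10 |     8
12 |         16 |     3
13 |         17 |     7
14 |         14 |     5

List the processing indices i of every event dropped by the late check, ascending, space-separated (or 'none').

i=0 t=0 v=8: → [0,6); WM=-1
i=1 t=3 v=2: → [0,6); WM=2
i=2 t=4 v=3: → [4,10),[0,6); WM=3
i=3 t=4 v=9: → [4,10),[0,6); WM=3
i=4 t=5 v=7: → [4,10),[0,6); WM=4
i=5 t=6 v=1: → [4,10); WM=5
i=6 t=7 v=1: → [4,10); WM=6; [0,6) fires=9
i=7 t=2 v=6: DROP (t<6-2); WM=6
i=8 t=7 v=7: → [4,10); WM=6
i=9 t=7 v=8: → [4,10); WM=6
i=10 t=8 v=2: → [8,14),[4,10); WM=7
i=11 t=10 v=8: → [8,14); WM=9
i=12 t=16 v=3: → [16,22),[12,18); WM=15; [4,10) fires=9 [8,14) fires=8
i=13 t=17 v=7: → [16,22),[12,18); WM=16
i=14 t=14 v=5: → [12,18); WM=16

7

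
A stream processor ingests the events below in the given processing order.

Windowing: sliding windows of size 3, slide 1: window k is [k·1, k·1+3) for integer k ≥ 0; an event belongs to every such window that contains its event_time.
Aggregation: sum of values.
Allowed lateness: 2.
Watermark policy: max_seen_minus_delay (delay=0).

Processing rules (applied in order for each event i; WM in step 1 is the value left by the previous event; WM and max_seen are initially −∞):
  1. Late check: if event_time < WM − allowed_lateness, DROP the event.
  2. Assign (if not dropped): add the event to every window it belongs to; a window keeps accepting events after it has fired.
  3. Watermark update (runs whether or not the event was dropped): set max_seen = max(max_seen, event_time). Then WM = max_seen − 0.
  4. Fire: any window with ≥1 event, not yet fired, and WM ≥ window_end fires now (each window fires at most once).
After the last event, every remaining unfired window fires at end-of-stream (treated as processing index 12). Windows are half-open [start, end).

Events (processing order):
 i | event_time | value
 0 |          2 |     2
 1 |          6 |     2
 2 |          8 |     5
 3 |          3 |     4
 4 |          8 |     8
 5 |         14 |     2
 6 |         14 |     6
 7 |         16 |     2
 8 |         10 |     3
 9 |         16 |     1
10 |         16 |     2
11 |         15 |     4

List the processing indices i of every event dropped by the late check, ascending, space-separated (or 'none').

3 8

i=0 t=2 v=2: → [2,5),[1,4),[0,3); WM=2
i=1 t=6 v=2: → [6,9),[5,8),[4,7); WM=6; [0,3) fires=2 [1,4) fires=2 [2,5) fires=2
i=2 t=8 v=5: → [8,11),[7,10),[6,9); WM=8; [4,7) fires=2 [5,8) fires=2
i=3 t=3 v=4: DROP (t<8-2); WM=8
i=4 t=8 v=8: → [8,11),[7,10),[6,9); WM=8
i=5 t=14 v=2: → [14,17),[13,16),[12,15); WM=14; [6,9) fires=15 [7,10) fires=13 [8,11) fires=13
i=6 t=14 v=6: → [14,17),[13,16),[12,15); WM=14
i=7 t=16 v=2: → [16,19),[15,18),[14,17); WM=16; [12,15) fires=8 [13,16) fires=8
i=8 t=10 v=3: DROP (t<16-2); WM=16
i=9 t=16 v=1: → [16,19),[15,18),[14,17); WM=16
i=10 t=16 v=2: → [16,19),[15,18),[14,17); WM=16
i=11 t=15 v=4: → [15,18),[14,17),[13,16); WM=16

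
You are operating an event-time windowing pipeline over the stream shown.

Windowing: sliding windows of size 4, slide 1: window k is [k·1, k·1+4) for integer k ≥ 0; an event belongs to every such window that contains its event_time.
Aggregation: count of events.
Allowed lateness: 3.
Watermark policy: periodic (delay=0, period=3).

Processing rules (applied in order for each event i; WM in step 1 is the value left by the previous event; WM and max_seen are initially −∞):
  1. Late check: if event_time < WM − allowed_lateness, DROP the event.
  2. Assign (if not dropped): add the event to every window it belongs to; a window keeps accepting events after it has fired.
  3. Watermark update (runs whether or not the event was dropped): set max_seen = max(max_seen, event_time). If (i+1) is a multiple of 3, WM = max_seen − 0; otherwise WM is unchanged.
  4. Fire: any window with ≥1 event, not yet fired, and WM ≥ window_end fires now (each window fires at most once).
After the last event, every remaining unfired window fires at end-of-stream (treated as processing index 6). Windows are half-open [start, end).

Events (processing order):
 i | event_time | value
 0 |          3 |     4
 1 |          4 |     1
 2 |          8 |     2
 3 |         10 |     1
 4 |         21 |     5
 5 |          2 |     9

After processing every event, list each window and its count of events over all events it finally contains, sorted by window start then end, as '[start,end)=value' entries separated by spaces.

[0,4)=1 [1,5)=2 [2,6)=2 [3,7)=2 [4,8)=1 [5,9)=1 [6,10)=1 [7,11)=2 [8,12)=2 [9,13)=1 [10,14)=1 [18,22)=1 [19,23)=1 [20,24)=1 [21,25)=1

i=0 t=3 v=4: → [3,7),[2,6),[1,5),[0,4); WM=−∞
i=1 t=4 v=1: → [4,8),[3,7),[2,6),[1,5); WM=−∞
i=2 t=8 v=2: → [8,12),[7,11),[6,10),[5,9); WM=8; [0,4) fires=1 [1,5) fires=2 [2,6) fires=2 [3,7) fires=2 [4,8) fires=1
i=3 t=10 v=1: → [10,14),[9,13),[8,12),[7,11); WM=8
i=4 t=21 v=5: → [21,25),[20,24),[19,23),[18,22); WM=8
i=5 t=2 v=9: DROP (t<8-3); WM=21; [5,9) fires=1 [6,10) fires=1 [7,11) fires=2 [8,12) fires=2 [9,13) fires=1 [10,14) fires=1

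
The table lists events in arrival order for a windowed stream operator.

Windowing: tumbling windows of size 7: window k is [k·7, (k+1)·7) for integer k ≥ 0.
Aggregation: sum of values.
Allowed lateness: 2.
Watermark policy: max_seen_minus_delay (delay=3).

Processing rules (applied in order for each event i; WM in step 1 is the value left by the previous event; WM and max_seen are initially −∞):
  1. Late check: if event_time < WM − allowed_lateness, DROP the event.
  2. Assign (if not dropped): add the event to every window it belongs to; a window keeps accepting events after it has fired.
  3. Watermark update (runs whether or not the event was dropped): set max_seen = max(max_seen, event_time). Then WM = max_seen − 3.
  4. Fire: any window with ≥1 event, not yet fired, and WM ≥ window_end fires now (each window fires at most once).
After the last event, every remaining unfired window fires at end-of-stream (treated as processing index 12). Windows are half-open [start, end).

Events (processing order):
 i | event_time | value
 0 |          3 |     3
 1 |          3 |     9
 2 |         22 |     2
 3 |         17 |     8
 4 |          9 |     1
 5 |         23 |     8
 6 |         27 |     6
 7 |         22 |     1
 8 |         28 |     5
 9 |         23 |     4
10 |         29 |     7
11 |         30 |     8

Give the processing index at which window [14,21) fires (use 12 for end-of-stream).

i=0 t=3 v=3: → [0,7); WM=0
i=1 t=3 v=9: → [0,7); WM=0
i=2 t=22 v=2: → [21,28); WM=19; [0,7) fires=12
i=3 t=17 v=8: → [14,21); WM=19
i=4 t=9 v=1: DROP (t<19-2); WM=19
i=5 t=23 v=8: → [21,28); WM=20
i=6 t=27 v=6: → [21,28); WM=24; [14,21) fires=8
i=7 t=22 v=1: → [21,28); WM=24
i=8 t=28 v=5: → [28,35); WM=25
i=9 t=23 v=4: → [21,28); WM=25
i=10 t=29 v=7: → [28,35); WM=26
i=11 t=30 v=8: → [28,35); WM=27

6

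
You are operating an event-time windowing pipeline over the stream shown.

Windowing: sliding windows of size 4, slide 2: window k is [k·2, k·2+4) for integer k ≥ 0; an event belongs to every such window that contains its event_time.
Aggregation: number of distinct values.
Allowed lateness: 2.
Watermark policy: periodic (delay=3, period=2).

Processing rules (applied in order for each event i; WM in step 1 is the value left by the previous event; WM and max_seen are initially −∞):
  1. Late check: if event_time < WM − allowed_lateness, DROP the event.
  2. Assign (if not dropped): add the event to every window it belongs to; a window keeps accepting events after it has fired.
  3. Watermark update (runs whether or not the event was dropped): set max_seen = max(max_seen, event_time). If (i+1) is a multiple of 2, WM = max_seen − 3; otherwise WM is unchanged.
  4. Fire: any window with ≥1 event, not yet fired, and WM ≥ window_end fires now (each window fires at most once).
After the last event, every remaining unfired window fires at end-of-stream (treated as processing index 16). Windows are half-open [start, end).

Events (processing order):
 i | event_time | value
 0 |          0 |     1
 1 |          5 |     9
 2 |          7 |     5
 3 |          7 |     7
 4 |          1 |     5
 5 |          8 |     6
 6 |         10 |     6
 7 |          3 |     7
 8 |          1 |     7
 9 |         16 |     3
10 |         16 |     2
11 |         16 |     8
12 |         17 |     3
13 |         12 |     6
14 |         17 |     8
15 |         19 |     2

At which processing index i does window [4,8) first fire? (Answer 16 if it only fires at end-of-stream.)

i=0 t=0 v=1: → [0,4); WM=−∞
i=1 t=5 v=9: → [4,8),[2,6); WM=2
i=2 t=7 v=5: → [6,10),[4,8); WM=2
i=3 t=7 v=7: → [6,10),[4,8); WM=4; [0,4) fires=1
i=4 t=1 v=5: DROP (t<4-2); WM=4
i=5 t=8 v=6: → [8,12),[6,10); WM=5
i=6 t=10 v=6: → [10,14),[8,12); WM=5
i=7 t=3 v=7: → [2,6),[0,4); WM=7; [2,6) fires=2
i=8 t=1 v=7: DROP (t<7-2); WM=7
i=9 t=16 v=3: → [16,20),[14,18); WM=13; [4,8) fires=3 [6,10) fires=3 [8,12) fires=1
i=10 t=16 v=2: → [16,20),[14,18); WM=13
i=11 t=16 v=8: → [16,20),[14,18); WM=13
i=12 t=17 v=3: → [16,20),[14,18); WM=13
i=13 t=12 v=6: → [12,16),[10,14); WM=14; [10,14) fires=1
i=14 t=17 v=8: → [16,20),[14,18); WM=14
i=15 t=19 v=2: → [18,22),[16,20); WM=16; [12,16) fires=1

9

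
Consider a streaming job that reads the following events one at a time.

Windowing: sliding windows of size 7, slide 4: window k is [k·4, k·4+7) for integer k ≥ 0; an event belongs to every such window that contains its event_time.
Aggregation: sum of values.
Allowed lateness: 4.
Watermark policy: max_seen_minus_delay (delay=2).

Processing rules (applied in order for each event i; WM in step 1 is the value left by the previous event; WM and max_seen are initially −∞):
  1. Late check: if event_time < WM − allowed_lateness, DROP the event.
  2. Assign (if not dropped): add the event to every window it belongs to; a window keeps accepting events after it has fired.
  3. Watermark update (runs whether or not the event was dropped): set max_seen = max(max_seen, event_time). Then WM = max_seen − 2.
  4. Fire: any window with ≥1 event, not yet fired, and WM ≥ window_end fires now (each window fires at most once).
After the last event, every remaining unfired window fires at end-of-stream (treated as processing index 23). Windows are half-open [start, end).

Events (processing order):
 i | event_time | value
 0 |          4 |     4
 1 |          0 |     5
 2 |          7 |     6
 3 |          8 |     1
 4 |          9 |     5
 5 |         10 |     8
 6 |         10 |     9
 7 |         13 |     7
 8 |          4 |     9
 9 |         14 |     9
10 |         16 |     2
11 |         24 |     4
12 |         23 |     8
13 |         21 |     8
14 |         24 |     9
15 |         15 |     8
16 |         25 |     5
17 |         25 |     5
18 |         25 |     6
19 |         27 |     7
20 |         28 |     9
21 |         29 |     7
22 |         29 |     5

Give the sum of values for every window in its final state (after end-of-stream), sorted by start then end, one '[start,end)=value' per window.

i=0 t=4 v=4: → [4,11),[0,7); WM=2
i=1 t=0 v=5: → [0,7); WM=2
i=2 t=7 v=6: → [4,11); WM=5
i=3 t=8 v=1: → [8,15),[4,11); WM=6
i=4 t=9 v=5: → [8,15),[4,11); WM=7; [0,7) fires=9
i=5 t=10 v=8: → [8,15),[4,11); WM=8
i=6 t=10 v=9: → [8,15),[4,11); WM=8
i=7 t=13 v=7: → [12,19),[8,15); WM=11; [4,11) fires=33
i=8 t=4 v=9: DROP (t<11-4); WM=11
i=9 t=14 v=9: → [12,19),[8,15); WM=12
i=10 t=16 v=2: → [16,23),[12,19); WM=14
i=11 t=24 v=4: → [24,31),[20,27); WM=22; [8,15) fires=39 [12,19) fires=18
i=12 t=23 v=8: → [20,27); WM=22
i=13 t=21 v=8: → [20,27),[16,23); WM=22
i=14 t=24 v=9: → [24,31),[20,27); WM=22
i=15 t=15 v=8: DROP (t<22-4); WM=22
i=16 t=25 v=5: → [24,31),[20,27); WM=23; [16,23) fires=10
i=17 t=25 v=5: → [24,31),[20,27); WM=23
i=18 t=25 v=6: → [24,31),[20,27); WM=23
i=19 t=27 v=7: → [24,31); WM=25
i=20 t=28 v=9: → [28,35),[24,31); WM=26
i=21 t=29 v=7: → [28,35),[24,31); WM=27; [20,27) fires=45
i=22 t=29 v=5: → [28,35),[24,31); WM=27

[0,7)=9 [4,11)=33 [8,15)=39 [12,19)=18 [16,23)=10 [20,27)=45 [24,31)=57 [28,35)=21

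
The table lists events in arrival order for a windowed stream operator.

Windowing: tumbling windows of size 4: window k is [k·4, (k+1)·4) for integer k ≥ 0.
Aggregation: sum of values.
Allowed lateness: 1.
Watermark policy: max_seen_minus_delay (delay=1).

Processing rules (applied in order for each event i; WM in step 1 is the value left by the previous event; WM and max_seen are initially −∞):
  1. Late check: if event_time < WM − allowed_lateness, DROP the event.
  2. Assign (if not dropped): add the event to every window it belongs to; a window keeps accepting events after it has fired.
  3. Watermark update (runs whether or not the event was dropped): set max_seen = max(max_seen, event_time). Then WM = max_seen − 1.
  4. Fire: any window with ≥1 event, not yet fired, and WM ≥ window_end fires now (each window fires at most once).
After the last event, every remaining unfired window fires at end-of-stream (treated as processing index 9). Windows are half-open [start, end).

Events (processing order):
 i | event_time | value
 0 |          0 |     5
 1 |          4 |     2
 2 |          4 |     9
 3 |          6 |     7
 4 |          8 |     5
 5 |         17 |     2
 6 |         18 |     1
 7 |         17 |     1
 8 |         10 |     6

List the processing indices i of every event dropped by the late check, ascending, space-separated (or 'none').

i=0 t=0 v=5: → [0,4); WM=-1
i=1 t=4 v=2: → [4,8); WM=3
i=2 t=4 v=9: → [4,8); WM=3
i=3 t=6 v=7: → [4,8); WM=5; [0,4) fires=5
i=4 t=8 v=5: → [8,12); WM=7
i=5 t=17 v=2: → [16,20); WM=16; [4,8) fires=18 [8,12) fires=5
i=6 t=18 v=1: → [16,20); WM=17
i=7 t=17 v=1: → [16,20); WM=17
i=8 t=10 v=6: DROP (t<17-1); WM=17

8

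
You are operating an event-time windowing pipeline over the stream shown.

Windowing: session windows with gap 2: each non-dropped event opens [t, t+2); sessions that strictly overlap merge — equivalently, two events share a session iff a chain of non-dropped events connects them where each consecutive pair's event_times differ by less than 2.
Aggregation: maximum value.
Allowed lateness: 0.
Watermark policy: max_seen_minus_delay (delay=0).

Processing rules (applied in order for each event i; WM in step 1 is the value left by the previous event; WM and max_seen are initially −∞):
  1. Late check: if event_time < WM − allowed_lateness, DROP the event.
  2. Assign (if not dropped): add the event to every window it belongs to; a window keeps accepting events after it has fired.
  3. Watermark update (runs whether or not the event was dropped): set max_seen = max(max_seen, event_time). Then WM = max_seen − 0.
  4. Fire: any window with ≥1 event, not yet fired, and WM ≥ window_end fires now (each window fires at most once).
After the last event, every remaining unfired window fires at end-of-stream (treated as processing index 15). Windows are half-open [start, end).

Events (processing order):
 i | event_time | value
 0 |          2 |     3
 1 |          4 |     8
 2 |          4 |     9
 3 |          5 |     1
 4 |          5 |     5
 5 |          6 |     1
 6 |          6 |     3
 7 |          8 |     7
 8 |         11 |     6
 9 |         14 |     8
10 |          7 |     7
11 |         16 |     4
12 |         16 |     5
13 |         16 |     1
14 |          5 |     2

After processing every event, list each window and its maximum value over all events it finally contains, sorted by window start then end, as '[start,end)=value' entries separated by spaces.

[2,4)=3 [4,8)=9 [8,10)=7 [11,13)=6 [14,16)=8 [16,18)=5

i=0 t=2 v=3: → [2,4); WM=2
i=1 t=4 v=8: → [4,6); WM=4
i=2 t=4 v=9: → [4,6); WM=4
i=3 t=5 v=1: → [4,7); WM=5
i=4 t=5 v=5: → [4,7); WM=5
i=5 t=6 v=1: → [4,8); WM=6
i=6 t=6 v=3: → [4,8); WM=6
i=7 t=8 v=7: → [8,10); WM=8
i=8 t=11 v=6: → [11,13); WM=11
i=9 t=14 v=8: → [14,16); WM=14
i=10 t=7 v=7: DROP (t<14-0); WM=14
i=11 t=16 v=4: → [16,18); WM=16
i=12 t=16 v=5: → [16,18); WM=16
i=13 t=16 v=1: → [16,18); WM=16
i=14 t=5 v=2: DROP (t<16-0); WM=16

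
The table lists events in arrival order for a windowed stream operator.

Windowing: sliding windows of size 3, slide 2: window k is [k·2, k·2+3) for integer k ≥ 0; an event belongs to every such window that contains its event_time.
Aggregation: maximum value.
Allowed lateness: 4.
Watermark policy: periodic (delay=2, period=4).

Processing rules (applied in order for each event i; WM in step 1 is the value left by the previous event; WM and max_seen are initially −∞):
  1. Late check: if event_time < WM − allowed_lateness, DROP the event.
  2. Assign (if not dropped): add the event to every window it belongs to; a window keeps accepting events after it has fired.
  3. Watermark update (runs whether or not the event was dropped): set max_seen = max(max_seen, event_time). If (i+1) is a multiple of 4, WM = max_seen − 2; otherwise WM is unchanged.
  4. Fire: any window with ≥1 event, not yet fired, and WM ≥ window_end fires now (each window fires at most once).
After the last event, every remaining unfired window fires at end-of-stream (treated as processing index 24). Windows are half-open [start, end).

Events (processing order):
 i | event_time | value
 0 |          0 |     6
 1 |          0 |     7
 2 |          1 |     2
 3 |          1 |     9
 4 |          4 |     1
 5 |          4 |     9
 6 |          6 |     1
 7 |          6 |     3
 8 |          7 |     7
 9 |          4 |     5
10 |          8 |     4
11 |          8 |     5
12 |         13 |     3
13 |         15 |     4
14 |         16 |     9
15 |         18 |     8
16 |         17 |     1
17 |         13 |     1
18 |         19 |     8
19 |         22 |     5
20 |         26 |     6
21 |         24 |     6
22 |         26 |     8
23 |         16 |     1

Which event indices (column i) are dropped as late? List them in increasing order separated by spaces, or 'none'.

none

i=0 t=0 v=6: → [0,3); WM=−∞
i=1 t=0 v=7: → [0,3); WM=−∞
i=2 t=1 v=2: → [0,3); WM=−∞
i=3 t=1 v=9: → [0,3); WM=-1
i=4 t=4 v=1: → [4,7),[2,5); WM=-1
i=5 t=4 v=9: → [4,7),[2,5); WM=-1
i=6 t=6 v=1: → [6,9),[4,7); WM=-1
i=7 t=6 v=3: → [6,9),[4,7); WM=4; [0,3) fires=9
i=8 t=7 v=7: → [6,9); WM=4
i=9 t=4 v=5: → [4,7),[2,5); WM=4
i=10 t=8 v=4: → [8,11),[6,9); WM=4
i=11 t=8 v=5: → [8,11),[6,9); WM=6; [2,5) fires=9
i=12 t=13 v=3: → [12,15); WM=6
i=13 t=15 v=4: → [14,17); WM=6
i=14 t=16 v=9: → [16,19),[14,17); WM=6
i=15 t=18 v=8: → [18,21),[16,19); WM=16; [4,7) fires=9 [6,9) fires=7 [8,11) fires=5 [12,15) fires=3
i=16 t=17 v=1: → [16,19); WM=16
i=17 t=13 v=1: → [12,15); WM=16
i=18 t=19 v=8: → [18,21); WM=16
i=19 t=22 v=5: → [22,25),[20,23); WM=20; [14,17) fires=9 [16,19) fires=9
i=20 t=26 v=6: → [26,29),[24,27); WM=20
i=21 t=24 v=6: → [24,27),[22,25); WM=20
i=22 t=26 v=8: → [26,29),[24,27); WM=20
i=23 t=16 v=1: → [16,19),[14,17); WM=24; [18,21) fires=8 [20,23) fires=5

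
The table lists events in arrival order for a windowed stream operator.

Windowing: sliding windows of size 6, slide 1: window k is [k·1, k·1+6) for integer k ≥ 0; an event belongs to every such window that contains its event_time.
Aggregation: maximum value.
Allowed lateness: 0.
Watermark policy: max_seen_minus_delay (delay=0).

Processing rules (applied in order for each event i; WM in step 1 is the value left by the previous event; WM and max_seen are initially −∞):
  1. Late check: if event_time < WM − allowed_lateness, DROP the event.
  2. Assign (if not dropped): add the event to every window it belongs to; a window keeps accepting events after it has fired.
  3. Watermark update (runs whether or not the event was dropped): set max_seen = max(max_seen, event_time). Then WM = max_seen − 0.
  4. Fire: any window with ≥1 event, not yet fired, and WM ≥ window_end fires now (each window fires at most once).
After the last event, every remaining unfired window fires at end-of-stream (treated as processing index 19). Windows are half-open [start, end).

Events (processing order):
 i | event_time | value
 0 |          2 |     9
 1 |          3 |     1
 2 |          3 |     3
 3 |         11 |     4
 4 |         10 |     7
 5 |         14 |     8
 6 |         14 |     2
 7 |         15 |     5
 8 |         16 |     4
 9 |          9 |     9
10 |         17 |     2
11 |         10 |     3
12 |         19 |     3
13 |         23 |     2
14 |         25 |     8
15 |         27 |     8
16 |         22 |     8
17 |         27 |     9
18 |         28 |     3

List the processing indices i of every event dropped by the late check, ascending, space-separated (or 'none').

4 9 11 16

i=0 t=2 v=9: → [2,8),[1,7),[0,6); WM=2
i=1 t=3 v=1: → [3,9),[2,8),[1,7),[0,6); WM=3
i=2 t=3 v=3: → [3,9),[2,8),[1,7),[0,6); WM=3
i=3 t=11 v=4: → [11,17),[10,16),[9,15),[8,14),[7,13),[6,12); WM=11; [0,6) fires=9 [1,7) fires=9 [2,8) fires=9 [3,9) fires=3
i=4 t=10 v=7: DROP (t<11-0); WM=11
i=5 t=14 v=8: → [14,20),[13,19),[12,18),[11,17),[10,16),[9,15); WM=14; [6,12) fires=4 [7,13) fires=4 [8,14) fires=4
i=6 t=14 v=2: → [14,20),[13,19),[12,18),[11,17),[10,16),[9,15); WM=14
i=7 t=15 v=5: → [15,21),[14,20),[13,19),[12,18),[11,17),[10,16); WM=15; [9,15) fires=8
i=8 t=16 v=4: → [16,22),[15,21),[14,20),[13,19),[12,18),[11,17); WM=16; [10,16) fires=8
i=9 t=9 v=9: DROP (t<16-0); WM=16
i=10 t=17 v=2: → [17,23),[16,22),[15,21),[14,20),[13,19),[12,18); WM=17; [11,17) fires=8
i=11 t=10 v=3: DROP (t<17-0); WM=17
i=12 t=19 v=3: → [19,25),[18,24),[17,23),[16,22),[15,21),[14,20); WM=19; [12,18) fires=8 [13,19) fires=8
i=13 t=23 v=2: → [23,29),[22,28),[21,27),[20,26),[19,25),[18,24); WM=23; [14,20) fires=8 [15,21) fires=5 [16,22) fires=4 [17,23) fires=3
i=14 t=25 v=8: → [25,31),[24,30),[23,29),[22,28),[21,27),[20,26); WM=25; [18,24) fires=3 [19,25) fires=3
i=15 t=27 v=8: → [27,33),[26,32),[25,31),[24,30),[23,29),[22,28); WM=27; [20,26) fires=8 [21,27) fires=8
i=16 t=22 v=8: DROP (t<27-0); WM=27
i=17 t=27 v=9: → [27,33),[26,32),[25,31),[24,30),[23,29),[22,28); WM=27
i=18 t=28 v=3: → [28,34),[27,33),[26,32),[25,31),[24,30),[23,29); WM=28; [22,28) fires=9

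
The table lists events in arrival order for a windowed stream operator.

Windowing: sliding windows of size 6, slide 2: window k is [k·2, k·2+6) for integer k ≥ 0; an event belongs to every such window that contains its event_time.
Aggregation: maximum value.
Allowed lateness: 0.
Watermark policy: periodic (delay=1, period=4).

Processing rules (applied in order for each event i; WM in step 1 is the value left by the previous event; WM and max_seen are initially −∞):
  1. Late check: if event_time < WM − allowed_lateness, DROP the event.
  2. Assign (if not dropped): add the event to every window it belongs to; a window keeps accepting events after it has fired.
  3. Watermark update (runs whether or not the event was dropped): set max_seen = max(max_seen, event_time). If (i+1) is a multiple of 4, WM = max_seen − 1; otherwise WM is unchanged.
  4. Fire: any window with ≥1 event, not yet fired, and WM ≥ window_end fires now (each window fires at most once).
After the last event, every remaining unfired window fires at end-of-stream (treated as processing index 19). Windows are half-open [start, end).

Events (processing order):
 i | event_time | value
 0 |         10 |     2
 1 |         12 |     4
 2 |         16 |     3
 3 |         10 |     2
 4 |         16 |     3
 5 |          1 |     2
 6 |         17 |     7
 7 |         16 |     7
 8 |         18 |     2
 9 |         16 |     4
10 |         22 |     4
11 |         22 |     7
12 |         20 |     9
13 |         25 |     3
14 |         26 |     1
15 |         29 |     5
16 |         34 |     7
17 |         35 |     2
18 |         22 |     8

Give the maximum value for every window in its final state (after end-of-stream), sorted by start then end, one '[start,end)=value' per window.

i=0 t=10 v=2: → [10,16),[8,14),[6,12); WM=−∞
i=1 t=12 v=4: → [12,18),[10,16),[8,14); WM=−∞
i=2 t=16 v=3: → [16,22),[14,20),[12,18); WM=−∞
i=3 t=10 v=2: → [10,16),[8,14),[6,12); WM=15; [6,12) fires=2 [8,14) fires=4
i=4 t=16 v=3: → [16,22),[14,20),[12,18); WM=15
i=5 t=1 v=2: DROP (t<15-0); WM=15
i=6 t=17 v=7: → [16,22),[14,20),[12,18); WM=15
i=7 t=16 v=7: → [16,22),[14,20),[12,18); WM=16; [10,16) fires=4
i=8 t=18 v=2: → [18,24),[16,22),[14,20); WM=16
i=9 t=16 v=4: → [16,22),[14,20),[12,18); WM=16
i=10 t=22 v=4: → [22,28),[20,26),[18,24); WM=16
i=11 t=22 v=7: → [22,28),[20,26),[18,24); WM=21; [12,18) fires=7 [14,20) fires=7
i=12 t=20 v=9: DROP (t<21-0); WM=21
i=13 t=25 v=3: → [24,30),[22,28),[20,26); WM=21
i=14 t=26 v=1: → [26,32),[24,30),[22,28); WM=21
i=15 t=29 v=5: → [28,34),[26,32),[24,30); WM=28; [16,22) fires=7 [18,24) fires=7 [20,26) fires=7 [22,28) fires=7
i=16 t=34 v=7: → [34,40),[32,38),[30,36); WM=28
i=17 t=35 v=2: → [34,40),[32,38),[30,36); WM=28
i=18 t=22 v=8: DROP (t<28-0); WM=28

[6,12)=2 [8,14)=4 [10,16)=4 [12,18)=7 [14,20)=7 [16,22)=7 [18,24)=7 [20,26)=7 [22,28)=7 [24,30)=5 [26,32)=5 [28,34)=5 [30,36)=7 [32,38)=7 [34,40)=7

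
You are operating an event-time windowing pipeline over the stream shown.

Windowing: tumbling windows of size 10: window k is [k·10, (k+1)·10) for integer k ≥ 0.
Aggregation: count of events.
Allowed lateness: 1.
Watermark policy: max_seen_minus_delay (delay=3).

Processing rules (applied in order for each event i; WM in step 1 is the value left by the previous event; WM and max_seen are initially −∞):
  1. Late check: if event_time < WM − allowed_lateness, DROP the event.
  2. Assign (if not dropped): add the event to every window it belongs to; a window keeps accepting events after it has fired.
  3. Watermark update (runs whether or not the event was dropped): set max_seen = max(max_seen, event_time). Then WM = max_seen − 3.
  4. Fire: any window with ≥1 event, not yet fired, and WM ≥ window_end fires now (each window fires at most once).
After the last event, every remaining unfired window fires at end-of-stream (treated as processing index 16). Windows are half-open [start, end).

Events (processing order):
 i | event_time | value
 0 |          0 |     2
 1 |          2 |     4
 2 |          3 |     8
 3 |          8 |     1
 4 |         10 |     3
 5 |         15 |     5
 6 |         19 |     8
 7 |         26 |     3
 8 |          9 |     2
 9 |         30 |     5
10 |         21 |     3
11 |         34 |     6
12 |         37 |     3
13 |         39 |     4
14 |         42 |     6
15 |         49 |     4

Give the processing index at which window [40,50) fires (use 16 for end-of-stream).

i=0 t=0 v=2: → [0,10); WM=-3
i=1 t=2 v=4: → [0,10); WM=-1
i=2 t=3 v=8: → [0,10); WM=0
i=3 t=8 v=1: → [0,10); WM=5
i=4 t=10 v=3: → [10,20); WM=7
i=5 t=15 v=5: → [10,20); WM=12; [0,10) fires=4
i=6 t=19 v=8: → [10,20); WM=16
i=7 t=26 v=3: → [20,30); WM=23; [10,20) fires=3
i=8 t=9 v=2: DROP (t<23-1); WM=23
i=9 t=30 v=5: → [30,40); WM=27
i=10 t=21 v=3: DROP (t<27-1); WM=27
i=11 t=34 v=6: → [30,40); WM=31; [20,30) fires=1
i=12 t=37 v=3: → [30,40); WM=34
i=13 t=39 v=4: → [30,40); WM=36
i=14 t=42 v=6: → [40,50); WM=39
i=15 t=49 v=4: → [40,50); WM=46; [30,40) fires=4

16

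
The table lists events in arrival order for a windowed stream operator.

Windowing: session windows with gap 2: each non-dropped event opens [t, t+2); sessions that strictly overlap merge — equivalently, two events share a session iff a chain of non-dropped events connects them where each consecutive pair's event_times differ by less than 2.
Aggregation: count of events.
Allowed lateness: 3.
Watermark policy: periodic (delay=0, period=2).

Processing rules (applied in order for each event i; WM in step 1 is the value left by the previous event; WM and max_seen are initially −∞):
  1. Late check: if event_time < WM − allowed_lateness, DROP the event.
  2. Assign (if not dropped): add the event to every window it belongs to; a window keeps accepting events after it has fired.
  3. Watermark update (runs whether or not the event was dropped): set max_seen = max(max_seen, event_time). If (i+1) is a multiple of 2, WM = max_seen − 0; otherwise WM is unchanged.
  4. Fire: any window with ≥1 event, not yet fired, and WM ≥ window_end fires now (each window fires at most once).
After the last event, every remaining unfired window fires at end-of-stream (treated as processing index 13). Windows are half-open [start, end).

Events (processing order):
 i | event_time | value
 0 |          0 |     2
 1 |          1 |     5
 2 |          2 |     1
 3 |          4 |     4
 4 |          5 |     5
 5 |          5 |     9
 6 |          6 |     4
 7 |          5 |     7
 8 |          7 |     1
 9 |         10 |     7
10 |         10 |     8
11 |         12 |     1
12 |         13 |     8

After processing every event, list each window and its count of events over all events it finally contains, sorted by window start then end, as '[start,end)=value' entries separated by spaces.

[0,4)=3 [4,9)=6 [10,12)=2 [12,15)=2

i=0 t=0 v=2: → [0,2); WM=−∞
i=1 t=1 v=5: → [0,3); WM=1
i=2 t=2 v=1: → [0,4); WM=1
i=3 t=4 v=4: → [4,6); WM=4
i=4 t=5 v=5: → [4,7); WM=4
i=5 t=5 v=9: → [4,7); WM=5
i=6 t=6 v=4: → [4,8); WM=5
i=7 t=5 v=7: → [4,8); WM=6
i=8 t=7 v=1: → [4,9); WM=6
i=9 t=10 v=7: → [10,12); WM=10
i=10 t=10 v=8: → [10,12); WM=10
i=11 t=12 v=1: → [12,14); WM=12
i=12 t=13 v=8: → [12,15); WM=12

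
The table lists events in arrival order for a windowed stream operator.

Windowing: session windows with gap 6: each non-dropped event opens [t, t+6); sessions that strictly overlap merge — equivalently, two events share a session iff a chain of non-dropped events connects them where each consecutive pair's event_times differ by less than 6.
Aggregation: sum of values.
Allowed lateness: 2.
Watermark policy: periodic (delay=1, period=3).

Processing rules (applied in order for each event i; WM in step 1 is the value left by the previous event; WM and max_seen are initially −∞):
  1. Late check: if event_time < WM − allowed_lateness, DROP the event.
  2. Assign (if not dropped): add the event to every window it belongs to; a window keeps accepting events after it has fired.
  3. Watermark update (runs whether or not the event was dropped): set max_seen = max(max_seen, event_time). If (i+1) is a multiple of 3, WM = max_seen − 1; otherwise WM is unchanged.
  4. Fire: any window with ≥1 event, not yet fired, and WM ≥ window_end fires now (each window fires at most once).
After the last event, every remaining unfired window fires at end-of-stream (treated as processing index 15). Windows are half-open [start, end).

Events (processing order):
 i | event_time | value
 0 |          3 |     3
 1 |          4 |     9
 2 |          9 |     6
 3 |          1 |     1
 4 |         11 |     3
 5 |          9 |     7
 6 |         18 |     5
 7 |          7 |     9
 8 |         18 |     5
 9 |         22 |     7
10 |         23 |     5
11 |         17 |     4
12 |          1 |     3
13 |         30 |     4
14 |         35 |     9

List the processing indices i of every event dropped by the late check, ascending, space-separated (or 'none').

i=0 t=3 v=3: → [3,9); WM=−∞
i=1 t=4 v=9: → [3,10); WM=−∞
i=2 t=9 v=6: → [3,15); WM=8
i=3 t=1 v=1: DROP (t<8-2); WM=8
i=4 t=11 v=3: → [3,17); WM=8
i=5 t=9 v=7: → [3,17); WM=10
i=6 t=18 v=5: → [18,24); WM=10
i=7 t=7 v=9: DROP (t<10-2); WM=10
i=8 t=18 v=5: → [18,24); WM=17
i=9 t=22 v=7: → [18,28); WM=17
i=10 t=23 v=5: → [18,29); WM=17
i=11 t=17 v=4: → [17,29); WM=22
i=12 t=1 v=3: DROP (t<22-2); WM=22
i=13 t=30 v=4: → [30,36); WM=22
i=14 t=35 v=9: → [30,41); WM=34

3 7 12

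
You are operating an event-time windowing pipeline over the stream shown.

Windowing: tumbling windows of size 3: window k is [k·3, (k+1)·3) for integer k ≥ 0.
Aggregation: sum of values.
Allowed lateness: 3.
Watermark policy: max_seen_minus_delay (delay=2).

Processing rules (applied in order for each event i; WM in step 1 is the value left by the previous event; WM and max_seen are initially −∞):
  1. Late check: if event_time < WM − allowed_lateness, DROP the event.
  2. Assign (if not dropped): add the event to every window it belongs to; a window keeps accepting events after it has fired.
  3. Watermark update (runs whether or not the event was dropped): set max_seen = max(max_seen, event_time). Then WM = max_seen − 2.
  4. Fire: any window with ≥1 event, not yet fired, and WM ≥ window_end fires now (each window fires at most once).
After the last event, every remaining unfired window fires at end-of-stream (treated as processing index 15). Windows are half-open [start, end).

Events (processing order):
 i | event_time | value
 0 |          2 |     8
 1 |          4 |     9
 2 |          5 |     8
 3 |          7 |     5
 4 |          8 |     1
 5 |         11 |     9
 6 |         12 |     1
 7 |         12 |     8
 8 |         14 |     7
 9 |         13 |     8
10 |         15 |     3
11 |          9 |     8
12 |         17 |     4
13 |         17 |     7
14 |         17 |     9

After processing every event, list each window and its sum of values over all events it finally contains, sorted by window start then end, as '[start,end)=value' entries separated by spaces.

i=0 t=2 v=8: → [0,3); WM=0
i=1 t=4 v=9: → [3,6); WM=2
i=2 t=5 v=8: → [3,6); WM=3; [0,3) fires=8
i=3 t=7 v=5: → [6,9); WM=5
i=4 t=8 v=1: → [6,9); WM=6; [3,6) fires=17
i=5 t=11 v=9: → [9,12); WM=9; [6,9) fires=6
i=6 t=12 v=1: → [12,15); WM=10
i=7 t=12 v=8: → [12,15); WM=10
i=8 t=14 v=7: → [12,15); WM=12; [9,12) fires=9
i=9 t=13 v=8: → [12,15); WM=12
i=10 t=15 v=3: → [15,18); WM=13
i=11 t=9 v=8: DROP (t<13-3); WM=13
i=12 t=17 v=4: → [15,18); WM=15; [12,15) fires=24
i=13 t=17 v=7: → [15,18); WM=15
i=14 t=17 v=9: → [15,18); WM=15

[0,3)=8 [3,6)=17 [6,9)=6 [9,12)=9 [12,15)=24 [15,18)=23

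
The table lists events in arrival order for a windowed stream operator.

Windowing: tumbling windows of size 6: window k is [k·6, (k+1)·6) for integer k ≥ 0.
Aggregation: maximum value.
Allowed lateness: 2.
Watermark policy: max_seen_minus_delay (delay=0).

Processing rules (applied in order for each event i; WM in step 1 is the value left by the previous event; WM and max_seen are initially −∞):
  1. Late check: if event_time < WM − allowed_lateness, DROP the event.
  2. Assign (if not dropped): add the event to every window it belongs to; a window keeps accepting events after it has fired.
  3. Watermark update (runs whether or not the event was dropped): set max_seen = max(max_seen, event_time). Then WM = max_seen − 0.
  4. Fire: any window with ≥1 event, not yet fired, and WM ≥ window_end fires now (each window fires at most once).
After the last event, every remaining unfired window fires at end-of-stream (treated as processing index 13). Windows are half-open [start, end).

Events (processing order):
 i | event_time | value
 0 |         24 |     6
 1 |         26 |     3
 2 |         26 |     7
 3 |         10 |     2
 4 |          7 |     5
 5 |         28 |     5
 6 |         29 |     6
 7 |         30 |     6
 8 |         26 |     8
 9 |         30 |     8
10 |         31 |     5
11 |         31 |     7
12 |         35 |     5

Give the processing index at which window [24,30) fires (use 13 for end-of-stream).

i=0 t=24 v=6: → [24,30); WM=24
i=1 t=26 v=3: → [24,30); WM=26
i=2 t=26 v=7: → [24,30); WM=26
i=3 t=10 v=2: DROP (t<26-2); WM=26
i=4 t=7 v=5: DROP (t<26-2); WM=26
i=5 t=28 v=5: → [24,30); WM=28
i=6 t=29 v=6: → [24,30); WM=29
i=7 t=30 v=6: → [30,36); WM=30; [24,30) fires=7
i=8 t=26 v=8: DROP (t<30-2); WM=30
i=9 t=30 v=8: → [30,36); WM=30
i=10 t=31 v=5: → [30,36); WM=31
i=11 t=31 v=7: → [30,36); WM=31
i=12 t=35 v=5: → [30,36); WM=35

7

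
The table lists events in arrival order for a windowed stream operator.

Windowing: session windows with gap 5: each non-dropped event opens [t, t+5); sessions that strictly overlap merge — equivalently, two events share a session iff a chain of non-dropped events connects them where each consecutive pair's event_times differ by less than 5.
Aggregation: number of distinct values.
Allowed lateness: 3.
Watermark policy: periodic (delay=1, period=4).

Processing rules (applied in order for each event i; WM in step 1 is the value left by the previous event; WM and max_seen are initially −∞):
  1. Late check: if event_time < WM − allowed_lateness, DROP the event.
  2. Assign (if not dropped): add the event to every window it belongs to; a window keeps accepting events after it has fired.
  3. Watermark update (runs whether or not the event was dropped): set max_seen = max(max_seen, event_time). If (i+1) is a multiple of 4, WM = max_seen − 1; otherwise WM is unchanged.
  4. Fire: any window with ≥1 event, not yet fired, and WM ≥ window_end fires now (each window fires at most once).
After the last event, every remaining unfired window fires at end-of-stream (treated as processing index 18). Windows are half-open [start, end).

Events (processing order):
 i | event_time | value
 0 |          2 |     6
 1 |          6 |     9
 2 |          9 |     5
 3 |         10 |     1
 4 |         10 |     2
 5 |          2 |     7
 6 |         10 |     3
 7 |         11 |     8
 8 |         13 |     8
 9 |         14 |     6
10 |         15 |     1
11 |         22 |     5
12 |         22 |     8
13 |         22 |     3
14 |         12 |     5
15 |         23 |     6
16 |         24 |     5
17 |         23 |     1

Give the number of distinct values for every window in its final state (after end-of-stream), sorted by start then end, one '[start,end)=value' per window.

[2,20)=7 [22,29)=5

i=0 t=2 v=6: → [2,7); WM=−∞
i=1 t=6 v=9: → [2,11); WM=−∞
i=2 t=9 v=5: → [2,14); WM=−∞
i=3 t=10 v=1: → [2,15); WM=9
i=4 t=10 v=2: → [2,15); WM=9
i=5 t=2 v=7: DROP (t<9-3); WM=9
i=6 t=10 v=3: → [2,15); WM=9
i=7 t=11 v=8: → [2,16); WM=10
i=8 t=13 v=8: → [2,18); WM=10
i=9 t=14 v=6: → [2,19); WM=10
i=10 t=15 v=1: → [2,20); WM=10
i=11 t=22 v=5: → [22,27); WM=21
i=12 t=22 v=8: → [22,27); WM=21
i=13 t=22 v=3: → [22,27); WM=21
i=14 t=12 v=5: DROP (t<21-3); WM=21
i=15 t=23 v=6: → [22,28); WM=22
i=16 t=24 v=5: → [22,29); WM=22
i=17 t=23 v=1: → [22,29); WM=22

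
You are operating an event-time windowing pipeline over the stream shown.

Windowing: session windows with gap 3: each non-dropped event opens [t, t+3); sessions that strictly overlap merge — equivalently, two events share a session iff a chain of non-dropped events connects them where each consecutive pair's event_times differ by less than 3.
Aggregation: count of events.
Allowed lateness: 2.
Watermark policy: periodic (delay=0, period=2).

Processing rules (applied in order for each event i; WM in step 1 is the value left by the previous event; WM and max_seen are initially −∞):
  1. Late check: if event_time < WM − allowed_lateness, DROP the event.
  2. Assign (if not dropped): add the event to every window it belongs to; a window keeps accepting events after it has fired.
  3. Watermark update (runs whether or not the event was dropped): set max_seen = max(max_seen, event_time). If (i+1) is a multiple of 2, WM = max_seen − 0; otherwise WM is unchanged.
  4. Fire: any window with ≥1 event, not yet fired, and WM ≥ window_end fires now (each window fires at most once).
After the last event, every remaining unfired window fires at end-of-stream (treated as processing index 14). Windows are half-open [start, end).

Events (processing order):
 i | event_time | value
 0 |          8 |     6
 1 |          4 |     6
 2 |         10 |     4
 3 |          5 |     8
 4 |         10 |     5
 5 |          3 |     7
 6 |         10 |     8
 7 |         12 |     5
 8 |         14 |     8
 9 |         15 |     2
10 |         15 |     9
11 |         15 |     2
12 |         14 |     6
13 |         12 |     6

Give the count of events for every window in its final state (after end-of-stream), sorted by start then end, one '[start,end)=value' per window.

[4,7)=1 [8,18)=10

i=0 t=8 v=6: → [8,11); WM=−∞
i=1 t=4 v=6: → [4,7); WM=8
i=2 t=10 v=4: → [8,13); WM=8
i=3 t=5 v=8: DROP (t<8-2); WM=10
i=4 t=10 v=5: → [8,13); WM=10
i=5 t=3 v=7: DROP (t<10-2); WM=10
i=6 t=10 v=8: → [8,13); WM=10
i=7 t=12 v=5: → [8,15); WM=12
i=8 t=14 v=8: → [8,17); WM=12
i=9 t=15 v=2: → [8,18); WM=15
i=10 t=15 v=9: → [8,18); WM=15
i=11 t=15 v=2: → [8,18); WM=15
i=12 t=14 v=6: → [8,18); WM=15
i=13 t=12 v=6: DROP (t<15-2); WM=15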